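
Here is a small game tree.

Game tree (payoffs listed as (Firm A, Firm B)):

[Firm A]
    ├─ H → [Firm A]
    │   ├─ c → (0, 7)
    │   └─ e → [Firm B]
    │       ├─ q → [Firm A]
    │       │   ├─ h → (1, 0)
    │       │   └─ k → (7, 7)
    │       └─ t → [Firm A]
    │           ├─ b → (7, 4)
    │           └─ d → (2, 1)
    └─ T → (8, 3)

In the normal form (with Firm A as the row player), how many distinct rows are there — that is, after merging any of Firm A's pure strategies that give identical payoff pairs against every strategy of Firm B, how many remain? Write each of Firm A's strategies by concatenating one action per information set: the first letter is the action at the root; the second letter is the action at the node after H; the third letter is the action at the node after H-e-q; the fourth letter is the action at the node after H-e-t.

Firm A has 16 pure strategies: Hchb, Hchd, Hckb, Hckd, Hehb, Hehd, Hekb, Hekd, Tchb, Tchd, Tckb, Tckd, Tehb, Tehd, Tekb, Tekd. Columns: q, t.
{Hchb, Hchd, Hckb, Hckd} → row (0,7) (0,7)
{Hehb} → row (1,0) (7,4)
{Hehd} → row (1,0) (2,1)
{Hekb} → row (7,7) (7,4)
{Hekd} → row (7,7) (2,1)
{Tchb, Tchd, Tckb, Tckd, Tehb, Tehd, Tekb, Tekd} → row (8,3) (8,3)
That's 6 distinct rows out of 16 strategies.

6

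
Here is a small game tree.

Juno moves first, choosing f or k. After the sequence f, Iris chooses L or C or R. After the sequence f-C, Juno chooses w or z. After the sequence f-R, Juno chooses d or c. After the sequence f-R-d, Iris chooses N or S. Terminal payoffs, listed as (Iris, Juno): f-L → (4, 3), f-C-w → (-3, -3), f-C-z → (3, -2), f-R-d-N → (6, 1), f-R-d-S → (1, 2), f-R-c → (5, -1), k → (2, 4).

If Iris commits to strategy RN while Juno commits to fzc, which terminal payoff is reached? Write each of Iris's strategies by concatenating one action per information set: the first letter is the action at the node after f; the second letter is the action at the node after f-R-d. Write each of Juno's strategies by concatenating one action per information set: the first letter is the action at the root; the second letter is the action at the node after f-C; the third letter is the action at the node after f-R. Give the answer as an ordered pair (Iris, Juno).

(5, -1)

Trace the play path from the root:
  Juno plays f
  Iris plays R at [f]
  Juno plays c at [f-R]
→ terminal payoff (5, -1).
(Iris's choice at the node after f-R-d is never reached on this path, so it doesn't affect the outcome.)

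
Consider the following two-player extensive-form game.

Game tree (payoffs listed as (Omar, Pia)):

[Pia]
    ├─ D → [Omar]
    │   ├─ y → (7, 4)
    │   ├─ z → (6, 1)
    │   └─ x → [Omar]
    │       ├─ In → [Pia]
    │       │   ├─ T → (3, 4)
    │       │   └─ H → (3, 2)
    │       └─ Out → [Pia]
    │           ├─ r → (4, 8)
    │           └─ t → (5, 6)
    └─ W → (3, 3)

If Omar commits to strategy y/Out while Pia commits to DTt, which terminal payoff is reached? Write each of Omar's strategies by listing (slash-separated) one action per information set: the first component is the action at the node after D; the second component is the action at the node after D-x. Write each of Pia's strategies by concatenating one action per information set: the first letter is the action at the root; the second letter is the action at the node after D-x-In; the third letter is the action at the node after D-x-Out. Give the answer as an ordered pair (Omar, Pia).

Trace the play path from the root:
  Pia plays D
  Omar plays y at [D]
→ terminal payoff (7, 4).
(Omar's choice at the node after D-x is never reached on this path, so it doesn't affect the outcome.)

(7, 4)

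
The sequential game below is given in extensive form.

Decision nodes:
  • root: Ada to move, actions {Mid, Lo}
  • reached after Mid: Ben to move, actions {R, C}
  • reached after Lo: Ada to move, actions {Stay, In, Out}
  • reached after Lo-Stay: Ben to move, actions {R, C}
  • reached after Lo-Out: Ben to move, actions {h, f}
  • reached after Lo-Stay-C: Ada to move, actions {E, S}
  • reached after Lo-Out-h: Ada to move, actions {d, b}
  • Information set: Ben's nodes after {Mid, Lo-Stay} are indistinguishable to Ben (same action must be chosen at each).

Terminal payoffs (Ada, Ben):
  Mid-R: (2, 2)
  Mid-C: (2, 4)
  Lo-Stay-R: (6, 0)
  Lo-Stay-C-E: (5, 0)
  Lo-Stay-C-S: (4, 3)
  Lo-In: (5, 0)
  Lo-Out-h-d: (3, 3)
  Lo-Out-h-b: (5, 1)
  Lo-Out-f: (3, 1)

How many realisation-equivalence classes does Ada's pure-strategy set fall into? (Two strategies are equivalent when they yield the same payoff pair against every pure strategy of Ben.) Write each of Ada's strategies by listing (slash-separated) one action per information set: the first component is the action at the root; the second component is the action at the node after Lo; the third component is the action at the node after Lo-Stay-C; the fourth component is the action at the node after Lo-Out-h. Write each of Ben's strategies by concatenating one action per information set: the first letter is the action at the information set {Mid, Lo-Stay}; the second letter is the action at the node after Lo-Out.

Ada has 24 pure strategies: Mid/Stay/E/d, Mid/Stay/E/b, Mid/Stay/S/d, Mid/Stay/S/b, Mid/In/E/d, Mid/In/E/b, Mid/In/S/d, Mid/In/S/b, Mid/Out/E/d, Mid/Out/E/b, Mid/Out/S/d, Mid/Out/S/b, Lo/Stay/E/d, Lo/Stay/E/b, Lo/Stay/S/d, Lo/Stay/S/b, Lo/In/E/d, Lo/In/E/b, Lo/In/S/d, Lo/In/S/b, Lo/Out/E/d, Lo/Out/E/b, Lo/Out/S/d, Lo/Out/S/b. Columns: Rh, Rf, Ch, Cf.
{Mid/Stay/E/d, Mid/Stay/E/b, Mid/Stay/S/d, Mid/Stay/S/b, Mid/In/E/d, Mid/In/E/b, Mid/In/S/d, Mid/In/S/b, Mid/Out/E/d, Mid/Out/E/b, Mid/Out/S/d, Mid/Out/S/b} → row (2,2) (2,2) (2,4) (2,4)
{Lo/Stay/E/d, Lo/Stay/E/b} → row (6,0) (6,0) (5,0) (5,0)
{Lo/Stay/S/d, Lo/Stay/S/b} → row (6,0) (6,0) (4,3) (4,3)
{Lo/In/E/d, Lo/In/E/b, Lo/In/S/d, Lo/In/S/b} → row (5,0) (5,0) (5,0) (5,0)
{Lo/Out/E/d, Lo/Out/S/d} → row (3,3) (3,1) (3,3) (3,1)
{Lo/Out/E/b, Lo/Out/S/b} → row (5,1) (3,1) (5,1) (3,1)
That's 6 distinct rows out of 24 strategies.

6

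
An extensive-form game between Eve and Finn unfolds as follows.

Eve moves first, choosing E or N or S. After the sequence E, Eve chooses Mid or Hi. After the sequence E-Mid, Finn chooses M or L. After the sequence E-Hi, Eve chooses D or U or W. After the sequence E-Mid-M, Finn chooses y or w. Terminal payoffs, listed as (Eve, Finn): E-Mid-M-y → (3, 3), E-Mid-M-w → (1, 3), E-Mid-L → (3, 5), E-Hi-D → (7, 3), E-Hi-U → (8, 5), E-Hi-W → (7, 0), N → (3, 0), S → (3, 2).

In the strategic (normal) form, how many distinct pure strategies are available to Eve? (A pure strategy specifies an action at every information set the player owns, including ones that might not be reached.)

18

Eve owns the root with actions {E, N, S} — three choices.
Eve owns the node after E with actions {Mid, Hi} — two choices.
Eve owns the node after E-Hi with actions {D, U, W} — three choices.
A pure strategy fixes one action at each information set independently, so the count is the product 3 × 2 × 3 = 18.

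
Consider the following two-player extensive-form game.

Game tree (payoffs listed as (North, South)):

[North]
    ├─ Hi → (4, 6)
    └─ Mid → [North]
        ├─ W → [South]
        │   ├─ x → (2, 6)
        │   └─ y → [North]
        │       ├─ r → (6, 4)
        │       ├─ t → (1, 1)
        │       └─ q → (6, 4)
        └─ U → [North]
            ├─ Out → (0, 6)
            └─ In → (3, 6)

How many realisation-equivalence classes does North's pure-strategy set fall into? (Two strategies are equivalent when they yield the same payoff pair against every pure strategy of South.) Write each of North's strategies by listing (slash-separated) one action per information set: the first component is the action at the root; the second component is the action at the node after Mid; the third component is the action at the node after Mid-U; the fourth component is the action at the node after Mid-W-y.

North has 24 pure strategies: Hi/W/Out/r, Hi/W/Out/t, Hi/W/Out/q, Hi/W/In/r, Hi/W/In/t, Hi/W/In/q, Hi/U/Out/r, Hi/U/Out/t, Hi/U/Out/q, Hi/U/In/r, Hi/U/In/t, Hi/U/In/q, Mid/W/Out/r, Mid/W/Out/t, Mid/W/Out/q, Mid/W/In/r, Mid/W/In/t, Mid/W/In/q, Mid/U/Out/r, Mid/U/Out/t, Mid/U/Out/q, Mid/U/In/r, Mid/U/In/t, Mid/U/In/q. Columns: x, y.
{Hi/W/Out/r, Hi/W/Out/t, Hi/W/Out/q, Hi/W/In/r, Hi/W/In/t, Hi/W/In/q, Hi/U/Out/r, Hi/U/Out/t, Hi/U/Out/q, Hi/U/In/r, Hi/U/In/t, Hi/U/In/q} → row (4,6) (4,6)
{Mid/W/Out/r, Mid/W/Out/q, Mid/W/In/r, Mid/W/In/q} → row (2,6) (6,4)
{Mid/W/Out/t, Mid/W/In/t} → row (2,6) (1,1)
{Mid/U/Out/r, Mid/U/Out/t, Mid/U/Out/q} → row (0,6) (0,6)
{Mid/U/In/r, Mid/U/In/t, Mid/U/In/q} → row (3,6) (3,6)
That's 5 distinct rows out of 24 strategies.

5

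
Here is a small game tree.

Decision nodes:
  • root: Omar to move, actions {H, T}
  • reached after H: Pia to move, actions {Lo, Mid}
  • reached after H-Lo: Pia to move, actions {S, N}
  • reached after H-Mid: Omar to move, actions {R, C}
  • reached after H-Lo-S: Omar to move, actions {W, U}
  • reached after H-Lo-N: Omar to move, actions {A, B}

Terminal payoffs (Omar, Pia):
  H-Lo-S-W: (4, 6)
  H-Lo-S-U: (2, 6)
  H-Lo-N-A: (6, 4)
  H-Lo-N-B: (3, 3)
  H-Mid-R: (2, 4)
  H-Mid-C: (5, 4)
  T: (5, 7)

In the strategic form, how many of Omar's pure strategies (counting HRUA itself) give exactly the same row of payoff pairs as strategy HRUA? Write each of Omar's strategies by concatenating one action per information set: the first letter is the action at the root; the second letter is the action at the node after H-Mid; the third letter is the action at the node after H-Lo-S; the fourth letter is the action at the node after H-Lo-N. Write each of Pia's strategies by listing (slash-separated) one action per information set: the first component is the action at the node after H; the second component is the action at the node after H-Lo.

1

Row for HRUA (columns Lo/S, Lo/N, Mid/S, Mid/N): (2,6) (6,4) (2,4) (2,4).
Every one of Omar's information sets is on the play path for some reply by Pia when Omar follows HRUA.
Changing the action at any of them therefore changes at least one column, so only HRUA itself gives this row.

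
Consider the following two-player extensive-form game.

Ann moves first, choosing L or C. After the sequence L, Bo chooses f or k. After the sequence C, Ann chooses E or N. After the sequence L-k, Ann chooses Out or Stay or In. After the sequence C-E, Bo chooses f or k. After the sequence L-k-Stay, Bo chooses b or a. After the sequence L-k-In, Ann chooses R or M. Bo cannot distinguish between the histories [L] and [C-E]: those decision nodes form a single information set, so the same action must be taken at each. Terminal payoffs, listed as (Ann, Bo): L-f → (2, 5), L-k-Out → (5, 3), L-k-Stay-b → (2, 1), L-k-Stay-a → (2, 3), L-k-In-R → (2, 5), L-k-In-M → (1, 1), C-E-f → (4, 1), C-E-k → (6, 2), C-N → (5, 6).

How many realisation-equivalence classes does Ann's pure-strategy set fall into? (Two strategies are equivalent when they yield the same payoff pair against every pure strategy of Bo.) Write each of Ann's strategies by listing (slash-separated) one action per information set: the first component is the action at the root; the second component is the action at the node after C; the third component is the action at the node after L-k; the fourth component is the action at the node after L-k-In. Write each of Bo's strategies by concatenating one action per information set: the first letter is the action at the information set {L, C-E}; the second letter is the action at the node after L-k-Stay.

Ann has 24 pure strategies: L/E/Out/R, L/E/Out/M, L/E/Stay/R, L/E/Stay/M, L/E/In/R, L/E/In/M, L/N/Out/R, L/N/Out/M, L/N/Stay/R, L/N/Stay/M, L/N/In/R, L/N/In/M, C/E/Out/R, C/E/Out/M, C/E/Stay/R, C/E/Stay/M, C/E/In/R, C/E/In/M, C/N/Out/R, C/N/Out/M, C/N/Stay/R, C/N/Stay/M, C/N/In/R, C/N/In/M. Columns: fb, fa, kb, ka.
{L/E/Out/R, L/E/Out/M, L/N/Out/R, L/N/Out/M} → row (2,5) (2,5) (5,3) (5,3)
{L/E/Stay/R, L/E/Stay/M, L/N/Stay/R, L/N/Stay/M} → row (2,5) (2,5) (2,1) (2,3)
{L/E/In/R, L/N/In/R} → row (2,5) (2,5) (2,5) (2,5)
{L/E/In/M, L/N/In/M} → row (2,5) (2,5) (1,1) (1,1)
{C/E/Out/R, C/E/Out/M, C/E/Stay/R, C/E/Stay/M, C/E/In/R, C/E/In/M} → row (4,1) (4,1) (6,2) (6,2)
{C/N/Out/R, C/N/Out/M, C/N/Stay/R, C/N/Stay/M, C/N/In/R, C/N/In/M} → row (5,6) (5,6) (5,6) (5,6)
That's 6 distinct rows out of 24 strategies.

6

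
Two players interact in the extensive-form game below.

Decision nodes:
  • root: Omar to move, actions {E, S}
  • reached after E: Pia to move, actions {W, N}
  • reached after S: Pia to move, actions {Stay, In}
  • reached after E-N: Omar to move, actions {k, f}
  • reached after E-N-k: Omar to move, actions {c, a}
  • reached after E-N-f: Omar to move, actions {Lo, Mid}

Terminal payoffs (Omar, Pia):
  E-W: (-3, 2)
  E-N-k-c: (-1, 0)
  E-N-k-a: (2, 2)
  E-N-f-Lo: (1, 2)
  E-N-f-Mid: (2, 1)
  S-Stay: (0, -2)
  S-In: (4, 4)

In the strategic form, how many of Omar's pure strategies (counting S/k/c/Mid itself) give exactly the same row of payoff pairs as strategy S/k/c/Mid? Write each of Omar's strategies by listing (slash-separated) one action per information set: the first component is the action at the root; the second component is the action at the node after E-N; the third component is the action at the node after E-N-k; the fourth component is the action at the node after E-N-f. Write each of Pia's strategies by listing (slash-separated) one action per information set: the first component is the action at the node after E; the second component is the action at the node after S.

8

Row for S/k/c/Mid (columns W/Stay, W/In, N/Stay, N/In): (0,-2) (4,4) (0,-2) (4,4).
Under S/k/c/Mid, Omar's choice at the node after E-N and at the node after E-N-k and at the node after E-N-f can never be reached regardless of what Pia does, so varying those choices leaves every outcome unchanged.
Holding the reachable choices fixed and varying the unreachable ones freely already gives 2 × 2 × 2 = 8 equivalent strategies.
No other strategy reproduces this row, so those 8 are the full class: S/k/c/Lo, S/k/c/Mid, S/k/a/Lo, S/k/a/Mid, S/f/c/Lo, S/f/c/Mid, S/f/a/Lo, S/f/a/Mid.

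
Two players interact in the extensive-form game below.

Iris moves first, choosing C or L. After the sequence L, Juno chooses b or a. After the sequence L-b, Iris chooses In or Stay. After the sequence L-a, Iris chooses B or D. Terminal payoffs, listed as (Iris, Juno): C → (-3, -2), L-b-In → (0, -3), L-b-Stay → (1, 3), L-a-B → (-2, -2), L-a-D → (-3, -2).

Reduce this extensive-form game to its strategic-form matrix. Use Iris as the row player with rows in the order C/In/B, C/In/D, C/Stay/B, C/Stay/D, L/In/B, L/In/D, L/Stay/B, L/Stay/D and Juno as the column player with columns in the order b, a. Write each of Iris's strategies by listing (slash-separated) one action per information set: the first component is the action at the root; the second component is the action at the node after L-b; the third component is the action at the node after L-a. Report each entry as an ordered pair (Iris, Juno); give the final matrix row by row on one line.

C/In/B: (-3,-2) (-3,-2) | C/In/D: (-3,-2) (-3,-2) | C/Stay/B: (-3,-2) (-3,-2) | C/Stay/D: (-3,-2) (-3,-2) | L/In/B: (0,-3) (-2,-2) | L/In/D: (0,-3) (-3,-2) | L/Stay/B: (1,3) (-2,-2) | L/Stay/D: (1,3) (-3,-2)

                b        a
  C/In/B  (-3,-2)  (-3,-2)
  C/In/D  (-3,-2)  (-3,-2)
C/Stay/B  (-3,-2)  (-3,-2)
C/Stay/D  (-3,-2)  (-3,-2)
  L/In/B   (0,-3)  (-2,-2)
  L/In/D   (0,-3)  (-3,-2)
L/Stay/B    (1,3)  (-2,-2)
L/Stay/D    (1,3)  (-3,-2)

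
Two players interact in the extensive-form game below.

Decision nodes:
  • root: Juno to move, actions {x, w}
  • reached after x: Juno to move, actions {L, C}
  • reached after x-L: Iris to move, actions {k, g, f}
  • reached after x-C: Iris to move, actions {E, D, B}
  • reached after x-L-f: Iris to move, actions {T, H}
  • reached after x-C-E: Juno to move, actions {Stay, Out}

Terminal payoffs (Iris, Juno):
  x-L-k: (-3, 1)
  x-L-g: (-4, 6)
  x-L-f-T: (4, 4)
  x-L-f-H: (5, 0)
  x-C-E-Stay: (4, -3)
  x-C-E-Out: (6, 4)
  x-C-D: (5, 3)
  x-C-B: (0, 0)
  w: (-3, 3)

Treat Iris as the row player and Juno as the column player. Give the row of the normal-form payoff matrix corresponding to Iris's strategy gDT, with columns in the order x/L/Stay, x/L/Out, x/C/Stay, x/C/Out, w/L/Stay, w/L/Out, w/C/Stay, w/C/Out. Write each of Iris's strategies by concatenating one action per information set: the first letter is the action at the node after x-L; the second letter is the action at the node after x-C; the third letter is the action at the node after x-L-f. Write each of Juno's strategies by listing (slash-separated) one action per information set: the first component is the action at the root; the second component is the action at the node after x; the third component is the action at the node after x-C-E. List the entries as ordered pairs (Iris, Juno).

(-4,6) (-4,6) (5,3) (5,3) (-3,3) (-3,3) (-3,3) (-3,3)

vs x/L/Stay: Juno plays x → Juno plays L at [x] → Iris plays g at [x-L] → (-4, 6)
vs x/L/Out: Juno plays x → Juno plays L at [x] → Iris plays g at [x-L] → (-4, 6)
vs x/C/Stay: Juno plays x → Juno plays C at [x] → Iris plays D at [x-C] → (5, 3)
vs x/C/Out: Juno plays x → Juno plays C at [x] → Iris plays D at [x-C] → (5, 3)
vs w/L/Stay: Juno plays w → (-3, 3)
vs w/L/Out: Juno plays w → (-3, 3)
vs w/C/Stay: Juno plays w → (-3, 3)
vs w/C/Out: Juno plays w → (-3, 3)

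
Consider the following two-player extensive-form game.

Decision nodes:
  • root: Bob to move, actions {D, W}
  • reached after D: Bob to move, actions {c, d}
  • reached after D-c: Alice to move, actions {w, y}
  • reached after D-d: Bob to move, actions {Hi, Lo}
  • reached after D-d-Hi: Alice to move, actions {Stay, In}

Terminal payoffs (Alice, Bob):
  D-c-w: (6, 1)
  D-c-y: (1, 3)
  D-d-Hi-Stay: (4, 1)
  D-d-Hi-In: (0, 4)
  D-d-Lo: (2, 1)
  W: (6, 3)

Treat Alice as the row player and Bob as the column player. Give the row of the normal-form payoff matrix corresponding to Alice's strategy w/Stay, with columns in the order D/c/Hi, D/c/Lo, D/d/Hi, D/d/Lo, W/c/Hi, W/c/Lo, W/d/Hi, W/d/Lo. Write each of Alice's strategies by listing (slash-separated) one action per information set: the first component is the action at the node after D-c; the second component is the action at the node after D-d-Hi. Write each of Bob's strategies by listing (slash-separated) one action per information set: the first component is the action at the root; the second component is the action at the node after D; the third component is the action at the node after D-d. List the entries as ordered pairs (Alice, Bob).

vs D/c/Hi: Bob plays D → Bob plays c at [D] → Alice plays w at [D-c] → (6, 1)
vs D/c/Lo: Bob plays D → Bob plays c at [D] → Alice plays w at [D-c] → (6, 1)
vs D/d/Hi: Bob plays D → Bob plays d at [D] → Bob plays Hi at [D-d] → Alice plays Stay at [D-d-Hi] → (4, 1)
vs D/d/Lo: Bob plays D → Bob plays d at [D] → Bob plays Lo at [D-d] → (2, 1)
vs W/c/Hi: Bob plays W → (6, 3)
vs W/c/Lo: Bob plays W → (6, 3)
vs W/d/Hi: Bob plays W → (6, 3)
vs W/d/Lo: Bob plays W → (6, 3)

(6,1) (6,1) (4,1) (2,1) (6,3) (6,3) (6,3) (6,3)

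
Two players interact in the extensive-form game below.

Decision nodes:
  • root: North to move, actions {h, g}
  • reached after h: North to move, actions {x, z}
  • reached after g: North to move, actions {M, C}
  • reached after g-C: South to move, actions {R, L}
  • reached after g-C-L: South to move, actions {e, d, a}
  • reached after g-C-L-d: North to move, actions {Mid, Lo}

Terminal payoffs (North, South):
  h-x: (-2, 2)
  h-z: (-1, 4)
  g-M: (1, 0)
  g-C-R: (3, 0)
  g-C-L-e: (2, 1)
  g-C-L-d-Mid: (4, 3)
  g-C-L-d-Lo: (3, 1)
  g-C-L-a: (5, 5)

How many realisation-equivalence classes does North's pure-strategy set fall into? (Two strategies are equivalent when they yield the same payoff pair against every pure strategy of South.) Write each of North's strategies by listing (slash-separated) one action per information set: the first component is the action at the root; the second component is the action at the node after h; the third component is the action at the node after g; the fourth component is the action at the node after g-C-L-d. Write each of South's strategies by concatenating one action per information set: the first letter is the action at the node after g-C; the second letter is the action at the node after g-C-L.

North has 16 pure strategies: h/x/M/Mid, h/x/M/Lo, h/x/C/Mid, h/x/C/Lo, h/z/M/Mid, h/z/M/Lo, h/z/C/Mid, h/z/C/Lo, g/x/M/Mid, g/x/M/Lo, g/x/C/Mid, g/x/C/Lo, g/z/M/Mid, g/z/M/Lo, g/z/C/Mid, g/z/C/Lo. Columns: Re, Rd, Ra, Le, Ld, La.
{h/x/M/Mid, h/x/M/Lo, h/x/C/Mid, h/x/C/Lo} → row (-2,2) (-2,2) (-2,2) (-2,2) (-2,2) (-2,2)
{h/z/M/Mid, h/z/M/Lo, h/z/C/Mid, h/z/C/Lo} → row (-1,4) (-1,4) (-1,4) (-1,4) (-1,4) (-1,4)
{g/x/M/Mid, g/x/M/Lo, g/z/M/Mid, g/z/M/Lo} → row (1,0) (1,0) (1,0) (1,0) (1,0) (1,0)
{g/x/C/Mid, g/z/C/Mid} → row (3,0) (3,0) (3,0) (2,1) (4,3) (5,5)
{g/x/C/Lo, g/z/C/Lo} → row (3,0) (3,0) (3,0) (2,1) (3,1) (5,5)
That's 5 distinct rows out of 16 strategies.

5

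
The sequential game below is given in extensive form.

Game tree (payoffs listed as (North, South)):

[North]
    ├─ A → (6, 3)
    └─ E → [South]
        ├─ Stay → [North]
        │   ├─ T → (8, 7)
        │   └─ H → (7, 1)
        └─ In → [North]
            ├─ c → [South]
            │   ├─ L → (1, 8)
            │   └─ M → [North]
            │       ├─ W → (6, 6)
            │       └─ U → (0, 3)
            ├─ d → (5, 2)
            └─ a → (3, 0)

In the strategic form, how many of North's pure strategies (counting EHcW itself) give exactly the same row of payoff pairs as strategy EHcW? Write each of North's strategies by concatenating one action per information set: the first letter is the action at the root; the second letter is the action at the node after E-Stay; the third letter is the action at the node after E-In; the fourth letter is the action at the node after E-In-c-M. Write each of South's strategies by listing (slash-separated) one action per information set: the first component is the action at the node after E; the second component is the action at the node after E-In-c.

1

Row for EHcW (columns Stay/L, Stay/M, In/L, In/M): (7,1) (7,1) (1,8) (6,6).
Every one of North's information sets is on the play path for some reply by South when North follows EHcW.
Changing the action at any of them therefore changes at least one column, so only EHcW itself gives this row.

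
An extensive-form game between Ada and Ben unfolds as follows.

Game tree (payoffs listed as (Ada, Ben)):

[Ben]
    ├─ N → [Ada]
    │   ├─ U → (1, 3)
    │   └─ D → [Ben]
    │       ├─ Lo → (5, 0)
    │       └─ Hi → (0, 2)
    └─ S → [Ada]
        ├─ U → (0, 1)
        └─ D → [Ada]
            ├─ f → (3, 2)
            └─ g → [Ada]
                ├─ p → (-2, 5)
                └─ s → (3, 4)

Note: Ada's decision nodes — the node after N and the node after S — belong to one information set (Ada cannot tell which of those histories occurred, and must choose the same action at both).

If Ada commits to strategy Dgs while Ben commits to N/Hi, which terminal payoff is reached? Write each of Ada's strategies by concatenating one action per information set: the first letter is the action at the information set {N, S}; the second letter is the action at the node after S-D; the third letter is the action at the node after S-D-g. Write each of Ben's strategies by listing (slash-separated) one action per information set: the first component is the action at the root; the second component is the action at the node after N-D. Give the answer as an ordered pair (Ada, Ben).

(0, 2)

Trace the play path from the root:
  Ben plays N
  Ada plays D at [N]
  Ben plays Hi at [N-D]
→ terminal payoff (0, 2).
(Ada's choice at the node after S-D is never reached on this path, so it doesn't affect the outcome.)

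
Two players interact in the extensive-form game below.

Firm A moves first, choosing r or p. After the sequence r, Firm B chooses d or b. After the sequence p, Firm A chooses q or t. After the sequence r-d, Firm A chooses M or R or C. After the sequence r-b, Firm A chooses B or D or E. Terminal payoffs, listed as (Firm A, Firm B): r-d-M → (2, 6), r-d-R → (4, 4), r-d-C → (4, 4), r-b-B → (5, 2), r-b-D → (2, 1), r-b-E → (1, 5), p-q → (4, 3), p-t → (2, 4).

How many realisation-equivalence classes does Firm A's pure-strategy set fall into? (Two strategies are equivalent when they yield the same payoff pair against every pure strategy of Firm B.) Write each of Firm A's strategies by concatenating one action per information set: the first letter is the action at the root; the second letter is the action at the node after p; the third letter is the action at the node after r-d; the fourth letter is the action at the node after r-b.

8

Firm A has 36 pure strategies: rqMB, rqMD, rqME, rqRB, rqRD, rqRE, rqCB, rqCD, rqCE, rtMB, rtMD, rtME, rtRB, rtRD, rtRE, rtCB, rtCD, rtCE, pqMB, pqMD, pqME, pqRB, pqRD, pqRE, pqCB, pqCD, pqCE, ptMB, ptMD, ptME, ptRB, ptRD, ptRE, ptCB, ptCD, ptCE. Columns: d, b.
{rqMB, rtMB} → row (2,6) (5,2)
{rqMD, rtMD} → row (2,6) (2,1)
{rqME, rtME} → row (2,6) (1,5)
{rqRB, rqCB, rtRB, rtCB} → row (4,4) (5,2)
{rqRD, rqCD, rtRD, rtCD} → row (4,4) (2,1)
{rqRE, rqCE, rtRE, rtCE} → row (4,4) (1,5)
{pqMB, pqMD, pqME, pqRB, pqRD, pqRE, pqCB, pqCD, pqCE} → row (4,3) (4,3)
{ptMB, ptMD, ptME, ptRB, ptRD, ptRE, ptCB, ptCD, ptCE} → row (2,4) (2,4)
That's 8 distinct rows out of 36 strategies.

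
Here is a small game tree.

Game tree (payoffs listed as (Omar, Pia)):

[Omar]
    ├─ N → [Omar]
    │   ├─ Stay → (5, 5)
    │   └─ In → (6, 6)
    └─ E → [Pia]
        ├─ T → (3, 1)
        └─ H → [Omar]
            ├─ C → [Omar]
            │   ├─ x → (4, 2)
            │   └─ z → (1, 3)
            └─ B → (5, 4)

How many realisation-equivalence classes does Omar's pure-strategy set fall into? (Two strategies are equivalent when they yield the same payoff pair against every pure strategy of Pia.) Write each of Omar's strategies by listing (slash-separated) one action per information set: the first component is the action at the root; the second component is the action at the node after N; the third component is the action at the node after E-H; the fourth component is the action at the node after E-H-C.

Omar has 16 pure strategies: N/Stay/C/x, N/Stay/C/z, N/Stay/B/x, N/Stay/B/z, N/In/C/x, N/In/C/z, N/In/B/x, N/In/B/z, E/Stay/C/x, E/Stay/C/z, E/Stay/B/x, E/Stay/B/z, E/In/C/x, E/In/C/z, E/In/B/x, E/In/B/z. Columns: T, H.
{N/Stay/C/x, N/Stay/C/z, N/Stay/B/x, N/Stay/B/z} → row (5,5) (5,5)
{N/In/C/x, N/In/C/z, N/In/B/x, N/In/B/z} → row (6,6) (6,6)
{E/Stay/C/x, E/In/C/x} → row (3,1) (4,2)
{E/Stay/C/z, E/In/C/z} → row (3,1) (1,3)
{E/Stay/B/x, E/Stay/B/z, E/In/B/x, E/In/B/z} → row (3,1) (5,4)
That's 5 distinct rows out of 16 strategies.

5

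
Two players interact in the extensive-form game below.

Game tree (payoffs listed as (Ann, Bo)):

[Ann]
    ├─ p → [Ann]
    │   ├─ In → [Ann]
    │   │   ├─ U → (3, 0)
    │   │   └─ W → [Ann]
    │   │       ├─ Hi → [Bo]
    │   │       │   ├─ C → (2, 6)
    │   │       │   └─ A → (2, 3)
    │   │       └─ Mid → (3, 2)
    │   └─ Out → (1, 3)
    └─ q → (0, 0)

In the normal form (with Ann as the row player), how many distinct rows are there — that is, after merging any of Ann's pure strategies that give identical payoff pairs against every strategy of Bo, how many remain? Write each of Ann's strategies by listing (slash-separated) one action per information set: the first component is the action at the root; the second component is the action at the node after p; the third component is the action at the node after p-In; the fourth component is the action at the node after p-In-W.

5

Ann has 16 pure strategies: p/In/U/Hi, p/In/U/Mid, p/In/W/Hi, p/In/W/Mid, p/Out/U/Hi, p/Out/U/Mid, p/Out/W/Hi, p/Out/W/Mid, q/In/U/Hi, q/In/U/Mid, q/In/W/Hi, q/In/W/Mid, q/Out/U/Hi, q/Out/U/Mid, q/Out/W/Hi, q/Out/W/Mid. Columns: C, A.
{p/In/U/Hi, p/In/U/Mid} → row (3,0) (3,0)
{p/In/W/Hi} → row (2,6) (2,3)
{p/In/W/Mid} → row (3,2) (3,2)
{p/Out/U/Hi, p/Out/U/Mid, p/Out/W/Hi, p/Out/W/Mid} → row (1,3) (1,3)
{q/In/U/Hi, q/In/U/Mid, q/In/W/Hi, q/In/W/Mid, q/Out/U/Hi, q/Out/U/Mid, q/Out/W/Hi, q/Out/W/Mid} → row (0,0) (0,0)
That's 5 distinct rows out of 16 strategies.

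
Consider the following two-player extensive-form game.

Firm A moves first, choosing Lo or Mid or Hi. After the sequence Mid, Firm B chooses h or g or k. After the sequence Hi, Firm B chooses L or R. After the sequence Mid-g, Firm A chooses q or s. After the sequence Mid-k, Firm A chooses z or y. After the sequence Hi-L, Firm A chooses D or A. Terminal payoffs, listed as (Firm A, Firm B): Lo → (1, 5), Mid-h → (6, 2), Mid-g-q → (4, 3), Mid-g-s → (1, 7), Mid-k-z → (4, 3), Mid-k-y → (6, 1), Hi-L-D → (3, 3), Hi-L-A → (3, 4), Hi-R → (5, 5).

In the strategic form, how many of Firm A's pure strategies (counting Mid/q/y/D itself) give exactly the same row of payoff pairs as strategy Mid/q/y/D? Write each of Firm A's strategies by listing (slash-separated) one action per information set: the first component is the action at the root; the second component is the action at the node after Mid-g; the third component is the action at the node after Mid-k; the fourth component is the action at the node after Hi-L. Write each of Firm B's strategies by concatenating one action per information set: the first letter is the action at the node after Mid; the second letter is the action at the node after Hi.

Row for Mid/q/y/D (columns hL, hR, gL, gR, kL, kR): (6,2) (6,2) (4,3) (4,3) (6,1) (6,1).
Under Mid/q/y/D, Firm A's choice at the node after Hi-L can never be reached regardless of what Firm B does, so varying those choices leaves every outcome unchanged.
Holding the reachable choices fixed and varying the unreachable one freely already gives 2 equivalent strategies.
No other strategy reproduces this row, so those 2 are the full class: Mid/q/y/D, Mid/q/y/A.

2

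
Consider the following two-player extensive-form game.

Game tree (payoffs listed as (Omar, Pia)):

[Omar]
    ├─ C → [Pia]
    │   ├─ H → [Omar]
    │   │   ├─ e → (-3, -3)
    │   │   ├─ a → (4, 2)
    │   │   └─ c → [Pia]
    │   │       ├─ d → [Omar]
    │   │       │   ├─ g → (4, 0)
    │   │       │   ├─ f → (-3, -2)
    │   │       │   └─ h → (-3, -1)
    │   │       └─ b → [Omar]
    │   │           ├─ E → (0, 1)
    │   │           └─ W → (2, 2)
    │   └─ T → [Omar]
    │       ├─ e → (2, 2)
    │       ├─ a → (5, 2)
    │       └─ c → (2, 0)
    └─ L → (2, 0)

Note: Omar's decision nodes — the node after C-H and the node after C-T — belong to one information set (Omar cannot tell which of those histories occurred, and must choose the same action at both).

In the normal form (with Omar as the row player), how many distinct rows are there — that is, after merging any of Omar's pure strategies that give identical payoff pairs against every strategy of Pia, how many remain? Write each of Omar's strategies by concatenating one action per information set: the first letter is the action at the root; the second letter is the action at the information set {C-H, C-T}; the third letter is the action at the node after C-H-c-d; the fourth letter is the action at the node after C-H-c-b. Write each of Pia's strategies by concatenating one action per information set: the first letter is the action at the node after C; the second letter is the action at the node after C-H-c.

Omar has 36 pure strategies: CegE, CegW, CefE, CefW, CehE, CehW, CagE, CagW, CafE, CafW, CahE, CahW, CcgE, CcgW, CcfE, CcfW, CchE, CchW, LegE, LegW, LefE, LefW, LehE, LehW, LagE, LagW, LafE, LafW, LahE, LahW, LcgE, LcgW, LcfE, LcfW, LchE, LchW. Columns: Hd, Hb, Td, Tb.
{CegE, CegW, CefE, CefW, CehE, CehW} → row (-3,-3) (-3,-3) (2,2) (2,2)
{CagE, CagW, CafE, CafW, CahE, CahW} → row (4,2) (4,2) (5,2) (5,2)
{CcgE} → row (4,0) (0,1) (2,0) (2,0)
{CcgW} → row (4,0) (2,2) (2,0) (2,0)
{CcfE} → row (-3,-2) (0,1) (2,0) (2,0)
{CcfW} → row (-3,-2) (2,2) (2,0) (2,0)
{CchE} → row (-3,-1) (0,1) (2,0) (2,0)
{CchW} → row (-3,-1) (2,2) (2,0) (2,0)
{LegE, LegW, LefE, LefW, LehE, LehW, LagE, LagW, LafE, LafW, LahE, LahW, LcgE, LcgW, LcfE, LcfW, LchE, LchW} → row (2,0) (2,0) (2,0) (2,0)
That's 9 distinct rows out of 36 strategies.

9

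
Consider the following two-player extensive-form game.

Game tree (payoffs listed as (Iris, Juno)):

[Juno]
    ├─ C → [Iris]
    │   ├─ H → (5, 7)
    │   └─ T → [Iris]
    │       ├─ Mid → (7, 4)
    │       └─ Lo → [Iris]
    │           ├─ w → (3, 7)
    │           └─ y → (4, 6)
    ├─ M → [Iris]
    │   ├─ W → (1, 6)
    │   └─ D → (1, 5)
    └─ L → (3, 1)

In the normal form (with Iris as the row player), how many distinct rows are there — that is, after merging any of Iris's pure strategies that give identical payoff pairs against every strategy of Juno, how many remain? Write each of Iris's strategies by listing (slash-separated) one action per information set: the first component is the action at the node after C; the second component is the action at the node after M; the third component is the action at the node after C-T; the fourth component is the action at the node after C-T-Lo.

Iris has 16 pure strategies: H/W/Mid/w, H/W/Mid/y, H/W/Lo/w, H/W/Lo/y, H/D/Mid/w, H/D/Mid/y, H/D/Lo/w, H/D/Lo/y, T/W/Mid/w, T/W/Mid/y, T/W/Lo/w, T/W/Lo/y, T/D/Mid/w, T/D/Mid/y, T/D/Lo/w, T/D/Lo/y. Columns: C, M, L.
{H/W/Mid/w, H/W/Mid/y, H/W/Lo/w, H/W/Lo/y} → row (5,7) (1,6) (3,1)
{H/D/Mid/w, H/D/Mid/y, H/D/Lo/w, H/D/Lo/y} → row (5,7) (1,5) (3,1)
{T/W/Mid/w, T/W/Mid/y} → row (7,4) (1,6) (3,1)
{T/W/Lo/w} → row (3,7) (1,6) (3,1)
{T/W/Lo/y} → row (4,6) (1,6) (3,1)
{T/D/Mid/w, T/D/Mid/y} → row (7,4) (1,5) (3,1)
{T/D/Lo/w} → row (3,7) (1,5) (3,1)
{T/D/Lo/y} → row (4,6) (1,5) (3,1)
That's 8 distinct rows out of 16 strategies.

8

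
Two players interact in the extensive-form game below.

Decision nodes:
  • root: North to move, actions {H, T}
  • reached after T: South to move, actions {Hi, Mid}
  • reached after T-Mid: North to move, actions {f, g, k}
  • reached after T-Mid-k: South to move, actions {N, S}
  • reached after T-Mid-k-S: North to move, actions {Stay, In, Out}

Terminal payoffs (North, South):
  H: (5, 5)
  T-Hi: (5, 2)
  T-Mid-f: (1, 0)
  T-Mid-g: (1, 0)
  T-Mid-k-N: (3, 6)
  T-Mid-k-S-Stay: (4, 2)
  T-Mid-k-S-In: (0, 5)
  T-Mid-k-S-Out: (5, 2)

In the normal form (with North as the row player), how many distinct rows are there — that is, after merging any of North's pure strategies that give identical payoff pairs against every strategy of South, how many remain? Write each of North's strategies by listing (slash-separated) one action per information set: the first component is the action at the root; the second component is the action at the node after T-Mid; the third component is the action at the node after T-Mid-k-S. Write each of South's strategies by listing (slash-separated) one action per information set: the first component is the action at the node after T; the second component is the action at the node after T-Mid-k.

5

North has 18 pure strategies: H/f/Stay, H/f/In, H/f/Out, H/g/Stay, H/g/In, H/g/Out, H/k/Stay, H/k/In, H/k/Out, T/f/Stay, T/f/In, T/f/Out, T/g/Stay, T/g/In, T/g/Out, T/k/Stay, T/k/In, T/k/Out. Columns: Hi/N, Hi/S, Mid/N, Mid/S.
{H/f/Stay, H/f/In, H/f/Out, H/g/Stay, H/g/In, H/g/Out, H/k/Stay, H/k/In, H/k/Out} → row (5,5) (5,5) (5,5) (5,5)
{T/f/Stay, T/f/In, T/f/Out, T/g/Stay, T/g/In, T/g/Out} → row (5,2) (5,2) (1,0) (1,0)
{T/k/Stay} → row (5,2) (5,2) (3,6) (4,2)
{T/k/In} → row (5,2) (5,2) (3,6) (0,5)
{T/k/Out} → row (5,2) (5,2) (3,6) (5,2)
That's 5 distinct rows out of 18 strategies.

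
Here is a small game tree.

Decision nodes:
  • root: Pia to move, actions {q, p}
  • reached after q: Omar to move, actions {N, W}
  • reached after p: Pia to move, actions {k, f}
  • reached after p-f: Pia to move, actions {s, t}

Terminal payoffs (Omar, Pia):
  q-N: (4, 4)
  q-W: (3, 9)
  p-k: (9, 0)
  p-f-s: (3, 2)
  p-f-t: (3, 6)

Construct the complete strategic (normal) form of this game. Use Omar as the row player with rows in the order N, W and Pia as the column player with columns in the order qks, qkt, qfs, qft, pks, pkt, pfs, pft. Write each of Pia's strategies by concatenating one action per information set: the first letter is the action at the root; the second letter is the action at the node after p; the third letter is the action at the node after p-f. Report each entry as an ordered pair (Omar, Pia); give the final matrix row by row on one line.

N: (4,4) (4,4) (4,4) (4,4) (9,0) (9,0) (3,2) (3,6) | W: (3,9) (3,9) (3,9) (3,9) (9,0) (9,0) (3,2) (3,6)

Row N: qks→(4,4), qkt→(4,4), qfs→(4,4), qft→(4,4), pks→(9,0), pkt→(9,0), pfs→(3,2), pft→(3,6)
Row W: qks→(3,9), qkt→(3,9), qfs→(3,9), qft→(3,9), pks→(9,0), pkt→(9,0), pfs→(3,2), pft→(3,6)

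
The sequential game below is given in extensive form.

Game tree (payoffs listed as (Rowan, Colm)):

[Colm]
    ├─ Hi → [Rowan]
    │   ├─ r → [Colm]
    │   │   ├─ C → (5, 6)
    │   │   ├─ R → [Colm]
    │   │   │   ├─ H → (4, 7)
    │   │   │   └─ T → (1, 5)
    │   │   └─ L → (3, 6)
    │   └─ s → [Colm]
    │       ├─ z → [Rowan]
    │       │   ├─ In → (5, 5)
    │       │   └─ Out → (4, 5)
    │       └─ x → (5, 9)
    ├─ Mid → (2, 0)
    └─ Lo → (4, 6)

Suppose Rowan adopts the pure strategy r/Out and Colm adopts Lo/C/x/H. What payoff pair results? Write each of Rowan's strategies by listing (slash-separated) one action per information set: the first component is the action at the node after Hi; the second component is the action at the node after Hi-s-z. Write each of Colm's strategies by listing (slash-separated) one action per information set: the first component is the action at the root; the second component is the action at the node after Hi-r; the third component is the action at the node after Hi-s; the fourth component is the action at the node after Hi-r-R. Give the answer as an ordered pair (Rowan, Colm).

(4, 6)

Trace the play path from the root:
  Colm plays Lo
→ terminal payoff (4, 6).
(Rowan's choice at the node after Hi is never reached on this path, so it doesn't affect the outcome.)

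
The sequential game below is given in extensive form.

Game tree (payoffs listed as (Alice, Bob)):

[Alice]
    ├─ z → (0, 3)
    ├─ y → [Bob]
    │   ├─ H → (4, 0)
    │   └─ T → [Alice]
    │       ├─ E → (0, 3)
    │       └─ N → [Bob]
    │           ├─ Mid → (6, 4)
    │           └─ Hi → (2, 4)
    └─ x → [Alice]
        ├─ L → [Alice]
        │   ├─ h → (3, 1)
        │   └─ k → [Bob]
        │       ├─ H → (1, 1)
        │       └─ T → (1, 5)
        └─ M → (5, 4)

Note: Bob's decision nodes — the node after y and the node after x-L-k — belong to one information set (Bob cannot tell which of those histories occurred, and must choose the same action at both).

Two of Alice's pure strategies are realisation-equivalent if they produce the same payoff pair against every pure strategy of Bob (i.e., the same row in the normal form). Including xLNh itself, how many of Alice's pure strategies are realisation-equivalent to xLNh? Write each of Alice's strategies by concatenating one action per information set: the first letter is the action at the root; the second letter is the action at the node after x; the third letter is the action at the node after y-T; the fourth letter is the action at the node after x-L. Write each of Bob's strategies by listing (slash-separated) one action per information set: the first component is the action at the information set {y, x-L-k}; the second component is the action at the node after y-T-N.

2

Row for xLNh (columns H/Mid, H/Hi, T/Mid, T/Hi): (3,1) (3,1) (3,1) (3,1).
Under xLNh, Alice's choice at the node after y-T can never be reached regardless of what Bob does, so varying those choices leaves every outcome unchanged.
Holding the reachable choices fixed and varying the unreachable one freely already gives 2 equivalent strategies.
No other strategy reproduces this row, so those 2 are the full class: xLEh, xLNh.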